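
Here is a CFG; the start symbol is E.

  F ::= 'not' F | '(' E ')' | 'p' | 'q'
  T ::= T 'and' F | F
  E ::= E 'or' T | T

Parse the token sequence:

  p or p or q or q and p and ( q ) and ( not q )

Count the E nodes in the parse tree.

6

[E [E [E [E [T [F p]]] or [T [F p]]] or [T [F q]]] or [T [T [T [T [F q]] and [F p]] and [F ( [E [T [F q]]] )]] and [F ( [E [T [F not [F q]]]] )]]]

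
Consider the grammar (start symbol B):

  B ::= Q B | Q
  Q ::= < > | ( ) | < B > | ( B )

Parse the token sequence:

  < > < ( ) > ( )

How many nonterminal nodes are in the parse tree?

8

[B [Q < >] [B [Q < [B [Q ( )]] >] [B [Q ( )]]]]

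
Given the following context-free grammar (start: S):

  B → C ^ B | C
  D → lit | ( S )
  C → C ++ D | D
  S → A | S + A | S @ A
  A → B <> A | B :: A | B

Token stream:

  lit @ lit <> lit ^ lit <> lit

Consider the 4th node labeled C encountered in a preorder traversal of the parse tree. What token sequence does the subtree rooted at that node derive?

lit

[S [S [A [B [C [D lit]]]]] @ [A [B [C [D lit]]] <> [A [B [C [D lit]] ^ [B [C [D lit]]]] <> [A [B [C [D lit]]]]]]]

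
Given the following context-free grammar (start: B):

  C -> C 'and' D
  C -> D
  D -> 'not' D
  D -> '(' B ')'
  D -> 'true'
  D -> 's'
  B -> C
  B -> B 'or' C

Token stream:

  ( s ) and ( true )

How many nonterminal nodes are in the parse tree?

11

[B [C [C [D ( [B [C [D s]]] )]] and [D ( [B [C [D true]]] )]]]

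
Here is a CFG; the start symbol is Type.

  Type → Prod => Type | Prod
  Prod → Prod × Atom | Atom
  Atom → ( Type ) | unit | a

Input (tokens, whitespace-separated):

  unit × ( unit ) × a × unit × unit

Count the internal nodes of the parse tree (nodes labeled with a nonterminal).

[Type [Prod [Prod [Prod [Prod [Prod [Atom unit]] × [Atom ( [Type [Prod [Atom unit]]] )]] × [Atom a]] × [Atom unit]] × [Atom unit]]]

14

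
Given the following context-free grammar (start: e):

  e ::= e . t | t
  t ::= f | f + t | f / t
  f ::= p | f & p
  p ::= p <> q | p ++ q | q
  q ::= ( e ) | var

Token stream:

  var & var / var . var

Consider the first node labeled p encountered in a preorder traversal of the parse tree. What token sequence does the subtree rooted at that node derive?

[e [e [t [f [f [p [q var]]] & [p [q var]]] / [t [f [p [q var]]]]]] . [t [f [p [q var]]]]]

var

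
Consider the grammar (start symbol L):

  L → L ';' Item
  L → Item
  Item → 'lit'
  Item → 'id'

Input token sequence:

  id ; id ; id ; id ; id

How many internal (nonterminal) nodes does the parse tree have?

10

[L [L [L [L [L [Item id]] ; [Item id]] ; [Item id]] ; [Item id]] ; [Item id]]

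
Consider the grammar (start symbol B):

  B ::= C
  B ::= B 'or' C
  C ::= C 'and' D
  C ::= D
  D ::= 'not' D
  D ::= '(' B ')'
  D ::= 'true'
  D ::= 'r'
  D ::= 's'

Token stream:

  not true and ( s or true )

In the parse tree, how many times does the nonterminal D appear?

[B [C [C [D not [D true]]] and [D ( [B [B [C [D s]]] or [C [D true]]] )]]]

5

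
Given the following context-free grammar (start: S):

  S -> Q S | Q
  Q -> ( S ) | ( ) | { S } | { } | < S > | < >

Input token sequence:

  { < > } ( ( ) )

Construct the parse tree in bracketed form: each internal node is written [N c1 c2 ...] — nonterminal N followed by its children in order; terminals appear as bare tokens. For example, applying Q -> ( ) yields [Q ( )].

[S [Q { [S [Q < >]] }] [S [Q ( [S [Q ( )]] )]]]

S
Q S
{ S } S
{ Q } S
{ < > } S
{ < > } Q
{ < > } ( S )
{ < > } ( Q )
{ < > } ( ( ) )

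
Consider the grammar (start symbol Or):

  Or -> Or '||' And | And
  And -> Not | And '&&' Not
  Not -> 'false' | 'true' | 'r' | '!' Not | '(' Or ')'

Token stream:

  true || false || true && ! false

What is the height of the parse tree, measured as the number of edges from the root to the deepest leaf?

[Or [Or [Or [And [Not true]]] || [And [Not false]]] || [And [And [Not true]] && [Not ! [Not false]]]]

5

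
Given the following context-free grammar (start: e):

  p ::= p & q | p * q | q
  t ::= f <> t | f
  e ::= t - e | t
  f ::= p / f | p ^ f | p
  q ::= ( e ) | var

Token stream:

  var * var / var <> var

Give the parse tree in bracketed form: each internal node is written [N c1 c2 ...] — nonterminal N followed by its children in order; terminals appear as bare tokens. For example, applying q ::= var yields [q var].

[e [t [f [p [p [q var]] * [q var]] / [f [p [q var]]]] <> [t [f [p [q var]]]]]]

e
t
f <> t
p / f <> t
p * q / f <> t
q * q / f <> t
var * q / f <> t
var * var / f <> t
var * var / p <> t
var * var / q <> t
var * var / var <> t
var * var / var <> f
var * var / var <> p
var * var / var <> q
var * var / var <> var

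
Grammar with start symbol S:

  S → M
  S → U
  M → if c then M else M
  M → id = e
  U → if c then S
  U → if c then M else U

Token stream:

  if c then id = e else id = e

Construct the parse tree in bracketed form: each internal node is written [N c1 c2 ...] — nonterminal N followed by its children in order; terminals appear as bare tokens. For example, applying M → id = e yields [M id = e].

[S [M if c then [M id = e] else [M id = e]]]

S
M
if c then M else M
if c then id = e else M
if c then id = e else id = e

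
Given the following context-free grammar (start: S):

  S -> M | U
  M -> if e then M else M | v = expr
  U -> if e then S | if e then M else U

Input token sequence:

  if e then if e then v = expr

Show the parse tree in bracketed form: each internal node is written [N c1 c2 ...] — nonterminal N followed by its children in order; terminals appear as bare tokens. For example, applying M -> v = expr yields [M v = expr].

S
U
if e then S
if e then U
if e then if e then S
if e then if e then M
if e then if e then v = expr

[S [U if e then [S [U if e then [S [M v = expr]]]]]]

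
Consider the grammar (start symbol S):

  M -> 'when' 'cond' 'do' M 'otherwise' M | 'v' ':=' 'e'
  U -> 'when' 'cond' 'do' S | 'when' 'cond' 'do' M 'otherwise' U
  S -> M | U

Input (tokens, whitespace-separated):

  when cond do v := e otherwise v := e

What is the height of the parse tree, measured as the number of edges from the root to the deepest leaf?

3

[S [M when cond do [M v := e] otherwise [M v := e]]]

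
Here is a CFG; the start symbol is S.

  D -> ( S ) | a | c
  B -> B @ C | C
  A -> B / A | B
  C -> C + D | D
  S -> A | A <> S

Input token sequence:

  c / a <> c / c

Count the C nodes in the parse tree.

4

[S [A [B [C [D c]]] / [A [B [C [D a]]]]] <> [S [A [B [C [D c]]] / [A [B [C [D c]]]]]]]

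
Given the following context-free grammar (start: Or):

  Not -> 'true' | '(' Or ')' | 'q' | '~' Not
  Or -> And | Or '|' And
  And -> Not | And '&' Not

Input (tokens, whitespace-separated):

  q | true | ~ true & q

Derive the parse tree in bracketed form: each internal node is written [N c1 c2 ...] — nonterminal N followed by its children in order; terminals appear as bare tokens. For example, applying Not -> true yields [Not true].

[Or [Or [Or [And [Not q]]] | [And [Not true]]] | [And [And [Not ~ [Not true]]] & [Not q]]]

Or
Or | And
Or | And | And
And | And | And
Not | And | And
q | And | And
q | Not | And
q | true | And
q | true | And & Not
q | true | Not & Not
q | true | ~ Not & Not
q | true | ~ true & Not
q | true | ~ true & q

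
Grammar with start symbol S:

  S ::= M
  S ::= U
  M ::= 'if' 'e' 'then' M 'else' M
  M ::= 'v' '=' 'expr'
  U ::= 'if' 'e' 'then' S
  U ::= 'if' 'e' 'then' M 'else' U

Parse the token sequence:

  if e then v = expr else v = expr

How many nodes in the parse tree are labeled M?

[S [M if e then [M v = expr] else [M v = expr]]]

3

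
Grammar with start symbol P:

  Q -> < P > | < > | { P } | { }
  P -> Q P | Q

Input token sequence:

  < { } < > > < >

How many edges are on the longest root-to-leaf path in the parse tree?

5

[P [Q < [P [Q { }] [P [Q < >]]] >] [P [Q < >]]]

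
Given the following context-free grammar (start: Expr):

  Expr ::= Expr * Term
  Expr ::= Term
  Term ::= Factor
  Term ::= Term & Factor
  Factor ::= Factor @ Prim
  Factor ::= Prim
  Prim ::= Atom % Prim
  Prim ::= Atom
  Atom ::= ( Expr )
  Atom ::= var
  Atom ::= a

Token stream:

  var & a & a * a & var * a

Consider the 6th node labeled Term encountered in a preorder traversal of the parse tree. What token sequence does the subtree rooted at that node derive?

a

[Expr [Expr [Expr [Term [Term [Term [Factor [Prim [Atom var]]]] & [Factor [Prim [Atom a]]]] & [Factor [Prim [Atom a]]]]] * [Term [Term [Factor [Prim [Atom a]]]] & [Factor [Prim [Atom var]]]]] * [Term [Factor [Prim [Atom a]]]]]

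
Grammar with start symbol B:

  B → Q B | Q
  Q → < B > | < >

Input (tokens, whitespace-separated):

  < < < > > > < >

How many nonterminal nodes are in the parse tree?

[B [Q < [B [Q < [B [Q < >]] >]] >] [B [Q < >]]]

8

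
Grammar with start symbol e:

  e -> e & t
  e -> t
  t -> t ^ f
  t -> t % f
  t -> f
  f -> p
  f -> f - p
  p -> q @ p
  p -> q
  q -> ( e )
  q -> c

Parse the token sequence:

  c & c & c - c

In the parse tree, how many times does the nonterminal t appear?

3

[e [e [e [t [f [p [q c]]]]] & [t [f [p [q c]]]]] & [t [f [f [p [q c]]] - [p [q c]]]]]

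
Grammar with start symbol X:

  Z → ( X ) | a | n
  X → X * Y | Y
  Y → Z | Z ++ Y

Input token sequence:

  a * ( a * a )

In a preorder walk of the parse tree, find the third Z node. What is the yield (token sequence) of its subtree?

[X [X [Y [Z a]]] * [Y [Z ( [X [X [Y [Z a]]] * [Y [Z a]]] )]]]

a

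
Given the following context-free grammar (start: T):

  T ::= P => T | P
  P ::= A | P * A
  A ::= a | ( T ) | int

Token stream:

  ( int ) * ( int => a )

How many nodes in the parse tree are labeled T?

4

[T [P [P [A ( [T [P [A int]]] )]] * [A ( [T [P [A int]] => [T [P [A a]]]] )]]]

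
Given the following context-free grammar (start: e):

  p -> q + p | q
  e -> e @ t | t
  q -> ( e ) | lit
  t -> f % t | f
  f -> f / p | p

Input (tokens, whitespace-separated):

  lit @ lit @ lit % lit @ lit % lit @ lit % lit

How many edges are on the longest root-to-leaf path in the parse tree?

[e [e [e [e [e [t [f [p [q lit]]]]] @ [t [f [p [q lit]]]]] @ [t [f [p [q lit]]] % [t [f [p [q lit]]]]]] @ [t [f [p [q lit]]] % [t [f [p [q lit]]]]]] @ [t [f [p [q lit]]] % [t [f [p [q lit]]]]]]

9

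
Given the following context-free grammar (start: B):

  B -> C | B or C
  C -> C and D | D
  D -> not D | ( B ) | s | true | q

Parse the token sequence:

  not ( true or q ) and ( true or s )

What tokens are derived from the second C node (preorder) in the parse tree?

not ( true or q )

[B [C [C [D not [D ( [B [B [C [D true]]] or [C [D q]]] )]]] and [D ( [B [B [C [D true]]] or [C [D s]]] )]]]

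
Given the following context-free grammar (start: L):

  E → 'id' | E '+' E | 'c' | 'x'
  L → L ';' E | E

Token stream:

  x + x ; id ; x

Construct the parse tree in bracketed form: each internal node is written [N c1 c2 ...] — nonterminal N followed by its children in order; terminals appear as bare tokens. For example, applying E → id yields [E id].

L
L ; E
L ; E ; E
E ; E ; E
E + E ; E ; E
x + E ; E ; E
x + x ; E ; E
x + x ; id ; E
x + x ; id ; x

[L [L [L [E [E x] + [E x]]] ; [E id]] ; [E x]]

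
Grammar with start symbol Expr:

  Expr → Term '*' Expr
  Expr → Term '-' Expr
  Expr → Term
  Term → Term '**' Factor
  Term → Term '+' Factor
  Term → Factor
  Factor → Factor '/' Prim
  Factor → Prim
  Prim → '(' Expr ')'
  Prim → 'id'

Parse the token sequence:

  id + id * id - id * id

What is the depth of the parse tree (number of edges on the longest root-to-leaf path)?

7

[Expr [Term [Term [Factor [Prim id]]] + [Factor [Prim id]]] * [Expr [Term [Factor [Prim id]]] - [Expr [Term [Factor [Prim id]]] * [Expr [Term [Factor [Prim id]]]]]]]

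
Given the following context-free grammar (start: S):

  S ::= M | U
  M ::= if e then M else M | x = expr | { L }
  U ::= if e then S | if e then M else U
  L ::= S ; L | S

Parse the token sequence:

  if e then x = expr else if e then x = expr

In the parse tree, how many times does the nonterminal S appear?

[S [U if e then [M x = expr] else [U if e then [S [M x = expr]]]]]

2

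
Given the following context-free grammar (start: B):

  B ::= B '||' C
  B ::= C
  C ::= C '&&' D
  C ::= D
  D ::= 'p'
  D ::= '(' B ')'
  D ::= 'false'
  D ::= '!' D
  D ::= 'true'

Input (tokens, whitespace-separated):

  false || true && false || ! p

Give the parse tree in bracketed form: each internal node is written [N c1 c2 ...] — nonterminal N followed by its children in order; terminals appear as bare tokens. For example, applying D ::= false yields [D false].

B
B || C
B || C || C
C || C || C
D || C || C
false || C || C
false || C && D || C
false || D && D || C
false || true && D || C
false || true && false || C
false || true && false || D
false || true && false || ! D
false || true && false || ! p

[B [B [B [C [D false]]] || [C [C [D true]] && [D false]]] || [C [D ! [D p]]]]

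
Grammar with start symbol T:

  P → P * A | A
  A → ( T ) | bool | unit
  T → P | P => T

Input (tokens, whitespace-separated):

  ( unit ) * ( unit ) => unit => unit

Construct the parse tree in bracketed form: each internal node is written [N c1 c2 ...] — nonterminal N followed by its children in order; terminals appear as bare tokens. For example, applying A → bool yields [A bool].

T
P => T
P * A => T
A * A => T
( T ) * A => T
( P ) * A => T
( A ) * A => T
( unit ) * A => T
( unit ) * ( T ) => T
( unit ) * ( P ) => T
( unit ) * ( A ) => T
( unit ) * ( unit ) => T
( unit ) * ( unit ) => P => T
( unit ) * ( unit ) => A => T
( unit ) * ( unit ) => unit => T
( unit ) * ( unit ) => unit => P
( unit ) * ( unit ) => unit => A
( unit ) * ( unit ) => unit => unit

[T [P [P [A ( [T [P [A unit]]] )]] * [A ( [T [P [A unit]]] )]] => [T [P [A unit]] => [T [P [A unit]]]]]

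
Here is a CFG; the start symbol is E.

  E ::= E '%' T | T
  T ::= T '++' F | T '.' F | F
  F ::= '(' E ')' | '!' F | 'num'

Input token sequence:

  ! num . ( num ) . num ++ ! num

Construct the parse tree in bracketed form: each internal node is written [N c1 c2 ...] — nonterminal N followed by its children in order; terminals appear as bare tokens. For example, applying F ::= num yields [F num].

[E [T [T [T [T [F ! [F num]]] . [F ( [E [T [F num]]] )]] . [F num]] ++ [F ! [F num]]]]

E
T
T ++ F
T . F ++ F
T . F . F ++ F
F . F . F ++ F
! F . F . F ++ F
! num . F . F ++ F
! num . ( E ) . F ++ F
! num . ( T ) . F ++ F
! num . ( F ) . F ++ F
! num . ( num ) . F ++ F
! num . ( num ) . num ++ F
! num . ( num ) . num ++ ! F
! num . ( num ) . num ++ ! num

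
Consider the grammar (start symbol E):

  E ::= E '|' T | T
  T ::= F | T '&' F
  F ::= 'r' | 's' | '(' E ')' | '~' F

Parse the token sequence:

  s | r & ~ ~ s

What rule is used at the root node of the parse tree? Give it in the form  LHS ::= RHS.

E ::= E '|' T

[E [E [T [F s]]] | [T [T [F r]] & [F ~ [F ~ [F s]]]]]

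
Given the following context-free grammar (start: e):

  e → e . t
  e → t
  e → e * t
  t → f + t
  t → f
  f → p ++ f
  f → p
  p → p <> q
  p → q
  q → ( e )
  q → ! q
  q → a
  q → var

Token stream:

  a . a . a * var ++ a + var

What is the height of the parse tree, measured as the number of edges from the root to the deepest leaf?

8

[e [e [e [e [t [f [p [q a]]]]] . [t [f [p [q a]]]]] . [t [f [p [q a]]]]] * [t [f [p [q var]] ++ [f [p [q a]]]] + [t [f [p [q var]]]]]]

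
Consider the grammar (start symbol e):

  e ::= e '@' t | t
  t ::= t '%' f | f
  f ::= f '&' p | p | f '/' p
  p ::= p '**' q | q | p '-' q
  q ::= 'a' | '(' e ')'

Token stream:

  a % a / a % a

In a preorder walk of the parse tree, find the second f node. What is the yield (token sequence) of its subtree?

a / a

[e [t [t [t [f [p [q a]]]] % [f [f [p [q a]]] / [p [q a]]]] % [f [p [q a]]]]]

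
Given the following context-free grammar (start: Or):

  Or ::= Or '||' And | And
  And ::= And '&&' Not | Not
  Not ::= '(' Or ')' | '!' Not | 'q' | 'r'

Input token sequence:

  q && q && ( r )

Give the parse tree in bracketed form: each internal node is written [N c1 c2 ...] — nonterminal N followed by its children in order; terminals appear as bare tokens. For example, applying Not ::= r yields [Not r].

Or
And
And && Not
And && Not && Not
Not && Not && Not
q && Not && Not
q && q && Not
q && q && ( Or )
q && q && ( And )
q && q && ( Not )
q && q && ( r )

[Or [And [And [And [Not q]] && [Not q]] && [Not ( [Or [And [Not r]]] )]]]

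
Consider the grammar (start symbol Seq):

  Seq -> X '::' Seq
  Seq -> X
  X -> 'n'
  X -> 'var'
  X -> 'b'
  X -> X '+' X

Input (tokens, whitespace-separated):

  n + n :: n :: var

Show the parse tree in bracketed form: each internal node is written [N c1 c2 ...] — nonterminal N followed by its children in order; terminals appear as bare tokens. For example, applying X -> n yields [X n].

[Seq [X [X n] + [X n]] :: [Seq [X n] :: [Seq [X var]]]]

Seq
X :: Seq
X + X :: Seq
n + X :: Seq
n + n :: Seq
n + n :: X :: Seq
n + n :: n :: Seq
n + n :: n :: X
n + n :: n :: var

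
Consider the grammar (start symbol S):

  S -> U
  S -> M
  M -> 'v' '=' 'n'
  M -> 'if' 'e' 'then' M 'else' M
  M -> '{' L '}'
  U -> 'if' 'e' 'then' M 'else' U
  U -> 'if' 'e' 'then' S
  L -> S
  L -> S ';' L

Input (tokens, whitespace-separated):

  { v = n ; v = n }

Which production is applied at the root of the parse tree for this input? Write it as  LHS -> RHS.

S -> M

[S [M { [L [S [M v = n]] ; [L [S [M v = n]]]] }]]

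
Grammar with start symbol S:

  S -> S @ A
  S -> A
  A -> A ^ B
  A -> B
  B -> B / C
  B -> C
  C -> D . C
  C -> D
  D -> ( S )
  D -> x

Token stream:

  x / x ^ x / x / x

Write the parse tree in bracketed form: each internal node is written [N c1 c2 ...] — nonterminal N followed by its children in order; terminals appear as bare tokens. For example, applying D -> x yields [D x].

S
A
A ^ B
B ^ B
B / C ^ B
C / C ^ B
D / C ^ B
x / C ^ B
x / D ^ B
x / x ^ B
x / x ^ B / C
x / x ^ B / C / C
x / x ^ C / C / C
x / x ^ D / C / C
x / x ^ x / C / C
x / x ^ x / D / C
x / x ^ x / x / C
x / x ^ x / x / D
x / x ^ x / x / x

[S [A [A [B [B [C [D x]]] / [C [D x]]]] ^ [B [B [B [C [D x]]] / [C [D x]]] / [C [D x]]]]]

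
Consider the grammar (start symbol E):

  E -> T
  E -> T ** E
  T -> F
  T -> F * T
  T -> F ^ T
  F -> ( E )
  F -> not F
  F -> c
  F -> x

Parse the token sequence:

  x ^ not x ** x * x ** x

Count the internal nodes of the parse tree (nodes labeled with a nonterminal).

[E [T [F x] ^ [T [F not [F x]]]] ** [E [T [F x] * [T [F x]]] ** [E [T [F x]]]]]

14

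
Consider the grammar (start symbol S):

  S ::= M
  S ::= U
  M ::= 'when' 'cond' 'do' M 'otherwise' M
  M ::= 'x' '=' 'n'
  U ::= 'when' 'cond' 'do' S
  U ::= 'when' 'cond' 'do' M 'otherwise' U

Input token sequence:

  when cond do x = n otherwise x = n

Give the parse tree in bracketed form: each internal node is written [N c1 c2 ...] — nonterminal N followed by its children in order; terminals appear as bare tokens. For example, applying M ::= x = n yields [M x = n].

S
M
when cond do M otherwise M
when cond do x = n otherwise M
when cond do x = n otherwise x = n

[S [M when cond do [M x = n] otherwise [M x = n]]]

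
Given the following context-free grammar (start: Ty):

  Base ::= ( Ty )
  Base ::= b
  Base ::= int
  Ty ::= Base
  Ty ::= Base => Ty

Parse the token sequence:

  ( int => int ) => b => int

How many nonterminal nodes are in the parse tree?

[Ty [Base ( [Ty [Base int] => [Ty [Base int]]] )] => [Ty [Base b] => [Ty [Base int]]]]

10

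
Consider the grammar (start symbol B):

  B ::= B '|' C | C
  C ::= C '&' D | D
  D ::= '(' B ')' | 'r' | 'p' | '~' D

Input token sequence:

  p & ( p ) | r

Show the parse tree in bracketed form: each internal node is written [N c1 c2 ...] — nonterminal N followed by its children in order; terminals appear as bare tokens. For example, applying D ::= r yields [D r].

[B [B [C [C [D p]] & [D ( [B [C [D p]]] )]]] | [C [D r]]]

B
B | C
C | C
C & D | C
D & D | C
p & D | C
p & ( B ) | C
p & ( C ) | C
p & ( D ) | C
p & ( p ) | C
p & ( p ) | D
p & ( p ) | r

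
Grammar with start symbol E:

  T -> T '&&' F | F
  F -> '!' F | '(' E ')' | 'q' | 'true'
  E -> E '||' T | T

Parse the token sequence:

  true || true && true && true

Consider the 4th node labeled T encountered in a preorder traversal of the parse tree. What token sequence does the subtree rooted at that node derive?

[E [E [T [F true]]] || [T [T [T [F true]] && [F true]] && [F true]]]

true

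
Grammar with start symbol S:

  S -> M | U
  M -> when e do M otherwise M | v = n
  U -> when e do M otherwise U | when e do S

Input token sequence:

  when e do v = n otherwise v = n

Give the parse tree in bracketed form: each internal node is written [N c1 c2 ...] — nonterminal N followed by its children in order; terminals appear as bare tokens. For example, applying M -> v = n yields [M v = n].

S
M
when e do M otherwise M
when e do v = n otherwise M
when e do v = n otherwise v = n

[S [M when e do [M v = n] otherwise [M v = n]]]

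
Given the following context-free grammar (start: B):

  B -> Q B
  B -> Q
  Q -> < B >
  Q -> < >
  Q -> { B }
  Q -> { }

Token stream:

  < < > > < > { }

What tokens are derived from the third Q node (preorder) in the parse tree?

< >

[B [Q < [B [Q < >]] >] [B [Q < >] [B [Q { }]]]]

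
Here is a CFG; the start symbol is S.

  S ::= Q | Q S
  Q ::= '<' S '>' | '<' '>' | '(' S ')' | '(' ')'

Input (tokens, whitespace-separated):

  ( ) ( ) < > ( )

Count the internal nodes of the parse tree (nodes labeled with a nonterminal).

8

[S [Q ( )] [S [Q ( )] [S [Q < >] [S [Q ( )]]]]]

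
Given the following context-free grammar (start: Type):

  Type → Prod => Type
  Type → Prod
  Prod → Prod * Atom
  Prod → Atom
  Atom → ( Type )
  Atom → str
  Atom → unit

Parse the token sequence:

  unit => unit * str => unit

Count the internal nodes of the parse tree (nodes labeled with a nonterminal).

11

[Type [Prod [Atom unit]] => [Type [Prod [Prod [Atom unit]] * [Atom str]] => [Type [Prod [Atom unit]]]]]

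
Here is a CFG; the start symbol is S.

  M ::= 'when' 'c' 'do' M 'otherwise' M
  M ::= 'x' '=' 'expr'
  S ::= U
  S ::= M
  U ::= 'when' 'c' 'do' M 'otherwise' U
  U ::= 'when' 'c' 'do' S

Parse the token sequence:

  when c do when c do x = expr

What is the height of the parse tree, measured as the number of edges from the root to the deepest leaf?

6

[S [U when c do [S [U when c do [S [M x = expr]]]]]]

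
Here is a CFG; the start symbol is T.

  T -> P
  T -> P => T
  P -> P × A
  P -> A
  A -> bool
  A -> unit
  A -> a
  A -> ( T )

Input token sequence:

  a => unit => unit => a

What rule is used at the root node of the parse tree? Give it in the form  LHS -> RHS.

[T [P [A a]] => [T [P [A unit]] => [T [P [A unit]] => [T [P [A a]]]]]]

T -> P => T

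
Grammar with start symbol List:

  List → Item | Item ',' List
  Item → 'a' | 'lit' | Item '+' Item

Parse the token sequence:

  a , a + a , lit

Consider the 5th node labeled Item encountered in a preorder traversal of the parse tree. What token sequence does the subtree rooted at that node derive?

lit

[List [Item a] , [List [Item [Item a] + [Item a]] , [List [Item lit]]]]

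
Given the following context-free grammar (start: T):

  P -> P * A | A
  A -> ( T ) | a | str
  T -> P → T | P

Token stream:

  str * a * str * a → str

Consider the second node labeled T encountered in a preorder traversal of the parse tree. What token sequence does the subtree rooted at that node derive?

str

[T [P [P [P [P [A str]] * [A a]] * [A str]] * [A a]] → [T [P [A str]]]]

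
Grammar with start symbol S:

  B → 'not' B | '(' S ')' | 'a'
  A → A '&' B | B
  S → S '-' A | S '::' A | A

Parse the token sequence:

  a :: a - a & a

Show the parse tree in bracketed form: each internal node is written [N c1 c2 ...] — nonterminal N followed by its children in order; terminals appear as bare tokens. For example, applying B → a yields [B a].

S
S - A
S :: A - A
A :: A - A
B :: A - A
a :: A - A
a :: B - A
a :: a - A
a :: a - A & B
a :: a - B & B
a :: a - a & B
a :: a - a & a

[S [S [S [A [B a]]] :: [A [B a]]] - [A [A [B a]] & [B a]]]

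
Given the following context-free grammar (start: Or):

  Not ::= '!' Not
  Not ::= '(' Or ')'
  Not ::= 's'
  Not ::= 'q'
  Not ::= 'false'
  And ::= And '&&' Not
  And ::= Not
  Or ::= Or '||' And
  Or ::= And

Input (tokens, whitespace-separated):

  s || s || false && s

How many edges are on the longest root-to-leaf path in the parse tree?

[Or [Or [Or [And [Not s]]] || [And [Not s]]] || [And [And [Not false]] && [Not s]]]

5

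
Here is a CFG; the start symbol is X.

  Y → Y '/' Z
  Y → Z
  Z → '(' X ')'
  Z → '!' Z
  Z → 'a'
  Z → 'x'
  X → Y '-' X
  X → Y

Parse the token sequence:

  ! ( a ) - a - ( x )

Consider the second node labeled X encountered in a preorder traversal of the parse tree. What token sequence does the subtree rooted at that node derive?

[X [Y [Z ! [Z ( [X [Y [Z a]]] )]]] - [X [Y [Z a]] - [X [Y [Z ( [X [Y [Z x]]] )]]]]]

a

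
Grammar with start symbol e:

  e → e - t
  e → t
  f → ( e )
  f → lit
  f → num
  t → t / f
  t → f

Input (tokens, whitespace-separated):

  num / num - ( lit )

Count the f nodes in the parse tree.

4

[e [e [t [t [f num]] / [f num]]] - [t [f ( [e [t [f lit]]] )]]]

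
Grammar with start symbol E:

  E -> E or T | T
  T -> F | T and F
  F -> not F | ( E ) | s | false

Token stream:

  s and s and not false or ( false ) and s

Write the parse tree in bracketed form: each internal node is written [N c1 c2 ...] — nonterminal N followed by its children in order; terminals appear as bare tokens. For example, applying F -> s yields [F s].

E
E or T
T or T
T and F or T
T and F and F or T
F and F and F or T
s and F and F or T
s and s and F or T
s and s and not F or T
s and s and not false or T
s and s and not false or T and F
s and s and not false or F and F
s and s and not false or ( E ) and F
s and s and not false or ( T ) and F
s and s and not false or ( F ) and F
s and s and not false or ( false ) and F
s and s and not false or ( false ) and s

[E [E [T [T [T [F s]] and [F s]] and [F not [F false]]]] or [T [T [F ( [E [T [F false]]] )]] and [F s]]]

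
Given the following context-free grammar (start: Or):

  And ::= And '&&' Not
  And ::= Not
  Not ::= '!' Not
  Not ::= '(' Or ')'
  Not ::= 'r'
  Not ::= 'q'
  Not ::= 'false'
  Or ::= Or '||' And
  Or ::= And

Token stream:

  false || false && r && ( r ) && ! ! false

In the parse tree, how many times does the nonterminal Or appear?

3

[Or [Or [And [Not false]]] || [And [And [And [And [Not false]] && [Not r]] && [Not ( [Or [And [Not r]]] )]] && [Not ! [Not ! [Not false]]]]]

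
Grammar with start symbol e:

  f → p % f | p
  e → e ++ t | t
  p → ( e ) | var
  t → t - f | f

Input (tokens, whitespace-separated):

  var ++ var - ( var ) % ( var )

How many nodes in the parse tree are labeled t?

5

[e [e [t [f [p var]]]] ++ [t [t [f [p var]]] - [f [p ( [e [t [f [p var]]]] )] % [f [p ( [e [t [f [p var]]]] )]]]]]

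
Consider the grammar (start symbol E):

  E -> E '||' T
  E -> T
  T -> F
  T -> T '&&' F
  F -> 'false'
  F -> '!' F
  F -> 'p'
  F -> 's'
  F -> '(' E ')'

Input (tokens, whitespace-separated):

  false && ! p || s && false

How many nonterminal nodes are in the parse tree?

11

[E [E [T [T [F false]] && [F ! [F p]]]] || [T [T [F s]] && [F false]]]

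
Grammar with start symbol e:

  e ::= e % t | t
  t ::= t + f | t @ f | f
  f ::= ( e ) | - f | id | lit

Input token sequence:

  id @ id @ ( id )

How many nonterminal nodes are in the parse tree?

[e [t [t [t [f id]] @ [f id]] @ [f ( [e [t [f id]]] )]]]

10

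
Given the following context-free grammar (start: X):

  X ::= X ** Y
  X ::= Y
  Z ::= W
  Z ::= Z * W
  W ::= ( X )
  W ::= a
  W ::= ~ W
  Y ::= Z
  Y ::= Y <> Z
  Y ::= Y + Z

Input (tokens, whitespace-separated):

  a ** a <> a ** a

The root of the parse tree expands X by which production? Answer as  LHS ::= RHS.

[X [X [X [Y [Z [W a]]]] ** [Y [Y [Z [W a]]] <> [Z [W a]]]] ** [Y [Z [W a]]]]

X ::= X ** Y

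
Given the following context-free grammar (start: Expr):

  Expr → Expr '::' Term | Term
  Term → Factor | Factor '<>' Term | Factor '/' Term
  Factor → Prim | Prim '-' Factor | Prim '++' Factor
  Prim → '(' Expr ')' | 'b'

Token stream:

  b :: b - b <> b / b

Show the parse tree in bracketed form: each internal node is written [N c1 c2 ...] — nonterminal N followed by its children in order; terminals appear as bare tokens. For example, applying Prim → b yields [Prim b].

Expr
Expr :: Term
Term :: Term
Factor :: Term
Prim :: Term
b :: Term
b :: Factor <> Term
b :: Prim - Factor <> Term
b :: b - Factor <> Term
b :: b - Prim <> Term
b :: b - b <> Term
b :: b - b <> Factor / Term
b :: b - b <> Prim / Term
b :: b - b <> b / Term
b :: b - b <> b / Factor
b :: b - b <> b / Prim
b :: b - b <> b / b

[Expr [Expr [Term [Factor [Prim b]]]] :: [Term [Factor [Prim b] - [Factor [Prim b]]] <> [Term [Factor [Prim b]] / [Term [Factor [Prim b]]]]]]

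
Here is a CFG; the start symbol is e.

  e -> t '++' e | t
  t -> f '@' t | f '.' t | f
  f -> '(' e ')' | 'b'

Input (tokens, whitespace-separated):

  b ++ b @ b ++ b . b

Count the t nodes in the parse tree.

[e [t [f b]] ++ [e [t [f b] @ [t [f b]]] ++ [e [t [f b] . [t [f b]]]]]]

5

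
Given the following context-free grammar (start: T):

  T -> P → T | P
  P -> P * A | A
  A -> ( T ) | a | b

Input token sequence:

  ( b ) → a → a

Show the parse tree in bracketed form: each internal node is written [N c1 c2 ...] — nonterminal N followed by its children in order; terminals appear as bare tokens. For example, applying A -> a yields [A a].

[T [P [A ( [T [P [A b]]] )]] → [T [P [A a]] → [T [P [A a]]]]]

T
P → T
A → T
( T ) → T
( P ) → T
( A ) → T
( b ) → T
( b ) → P → T
( b ) → A → T
( b ) → a → T
( b ) → a → P
( b ) → a → A
( b ) → a → a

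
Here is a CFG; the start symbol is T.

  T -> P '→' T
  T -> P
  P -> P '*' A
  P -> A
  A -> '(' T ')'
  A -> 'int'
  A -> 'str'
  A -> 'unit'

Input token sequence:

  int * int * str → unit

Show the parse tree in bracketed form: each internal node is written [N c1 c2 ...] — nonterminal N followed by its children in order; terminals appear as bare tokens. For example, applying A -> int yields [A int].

T
P → T
P * A → T
P * A * A → T
A * A * A → T
int * A * A → T
int * int * A → T
int * int * str → T
int * int * str → P
int * int * str → A
int * int * str → unit

[T [P [P [P [A int]] * [A int]] * [A str]] → [T [P [A unit]]]]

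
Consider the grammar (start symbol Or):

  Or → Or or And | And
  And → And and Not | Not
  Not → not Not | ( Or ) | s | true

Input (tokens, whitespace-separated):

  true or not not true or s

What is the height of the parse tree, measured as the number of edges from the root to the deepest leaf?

[Or [Or [Or [And [Not true]]] or [And [Not not [Not not [Not true]]]]] or [And [Not s]]]

6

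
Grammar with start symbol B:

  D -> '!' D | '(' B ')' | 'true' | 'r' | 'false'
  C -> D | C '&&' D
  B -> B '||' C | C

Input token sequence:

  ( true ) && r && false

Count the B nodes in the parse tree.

2

[B [C [C [C [D ( [B [C [D true]]] )]] && [D r]] && [D false]]]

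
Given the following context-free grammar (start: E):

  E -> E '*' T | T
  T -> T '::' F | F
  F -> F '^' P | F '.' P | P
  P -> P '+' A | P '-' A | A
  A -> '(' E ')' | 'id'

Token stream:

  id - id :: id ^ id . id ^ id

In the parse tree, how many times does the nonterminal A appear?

6

[E [T [T [F [P [P [A id]] - [A id]]]] :: [F [F [F [F [P [A id]]] ^ [P [A id]]] . [P [A id]]] ^ [P [A id]]]]]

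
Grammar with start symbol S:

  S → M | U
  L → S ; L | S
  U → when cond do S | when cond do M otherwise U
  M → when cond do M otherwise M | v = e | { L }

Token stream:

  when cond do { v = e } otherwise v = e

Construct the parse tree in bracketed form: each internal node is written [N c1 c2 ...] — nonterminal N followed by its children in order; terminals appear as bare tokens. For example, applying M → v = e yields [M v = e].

[S [M when cond do [M { [L [S [M v = e]]] }] otherwise [M v = e]]]

S
M
when cond do M otherwise M
when cond do { L } otherwise M
when cond do { S } otherwise M
when cond do { M } otherwise M
when cond do { v = e } otherwise M
when cond do { v = e } otherwise v = e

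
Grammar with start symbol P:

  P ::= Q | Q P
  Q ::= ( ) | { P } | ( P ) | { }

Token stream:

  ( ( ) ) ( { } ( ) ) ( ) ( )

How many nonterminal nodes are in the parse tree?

14

[P [Q ( [P [Q ( )]] )] [P [Q ( [P [Q { }] [P [Q ( )]]] )] [P [Q ( )] [P [Q ( )]]]]]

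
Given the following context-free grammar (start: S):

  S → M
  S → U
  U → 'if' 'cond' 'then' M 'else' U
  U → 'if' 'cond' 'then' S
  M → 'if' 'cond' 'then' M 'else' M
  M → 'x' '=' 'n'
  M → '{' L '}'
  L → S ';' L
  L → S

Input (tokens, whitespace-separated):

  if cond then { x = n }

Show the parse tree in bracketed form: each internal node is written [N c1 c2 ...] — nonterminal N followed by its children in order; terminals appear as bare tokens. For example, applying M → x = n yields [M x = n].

[S [U if cond then [S [M { [L [S [M x = n]]] }]]]]

S
U
if cond then S
if cond then M
if cond then { L }
if cond then { S }
if cond then { M }
if cond then { x = n }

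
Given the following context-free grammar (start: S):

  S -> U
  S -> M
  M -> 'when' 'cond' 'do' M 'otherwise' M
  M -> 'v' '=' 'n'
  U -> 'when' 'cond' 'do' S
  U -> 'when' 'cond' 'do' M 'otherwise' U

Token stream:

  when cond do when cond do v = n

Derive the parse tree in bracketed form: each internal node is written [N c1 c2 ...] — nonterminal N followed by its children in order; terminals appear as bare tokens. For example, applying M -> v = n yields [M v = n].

S
U
when cond do S
when cond do U
when cond do when cond do S
when cond do when cond do M
when cond do when cond do v = n

[S [U when cond do [S [U when cond do [S [M v = n]]]]]]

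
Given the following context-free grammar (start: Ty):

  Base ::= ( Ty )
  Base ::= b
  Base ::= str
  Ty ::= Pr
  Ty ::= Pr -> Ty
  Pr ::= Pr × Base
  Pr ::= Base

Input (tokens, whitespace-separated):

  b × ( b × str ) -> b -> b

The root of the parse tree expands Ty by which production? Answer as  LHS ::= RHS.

Ty ::= Pr -> Ty

[Ty [Pr [Pr [Base b]] × [Base ( [Ty [Pr [Pr [Base b]] × [Base str]]] )]] -> [Ty [Pr [Base b]] -> [Ty [Pr [Base b]]]]]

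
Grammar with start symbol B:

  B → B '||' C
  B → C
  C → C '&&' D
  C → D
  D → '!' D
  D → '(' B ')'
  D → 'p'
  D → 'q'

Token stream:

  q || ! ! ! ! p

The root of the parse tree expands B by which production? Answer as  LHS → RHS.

[B [B [C [D q]]] || [C [D ! [D ! [D ! [D ! [D p]]]]]]]

B → B '||' C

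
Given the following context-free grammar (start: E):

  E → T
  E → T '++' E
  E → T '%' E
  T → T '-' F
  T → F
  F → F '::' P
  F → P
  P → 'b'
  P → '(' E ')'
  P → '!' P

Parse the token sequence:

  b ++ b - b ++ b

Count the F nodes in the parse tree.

[E [T [F [P b]]] ++ [E [T [T [F [P b]]] - [F [P b]]] ++ [E [T [F [P b]]]]]]

4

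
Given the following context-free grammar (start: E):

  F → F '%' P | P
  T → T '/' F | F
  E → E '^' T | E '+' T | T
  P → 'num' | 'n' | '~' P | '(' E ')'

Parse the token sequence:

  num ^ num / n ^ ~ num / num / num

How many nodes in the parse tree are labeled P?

7

[E [E [E [T [F [P num]]]] ^ [T [T [F [P num]]] / [F [P n]]]] ^ [T [T [T [F [P ~ [P num]]]] / [F [P num]]] / [F [P num]]]]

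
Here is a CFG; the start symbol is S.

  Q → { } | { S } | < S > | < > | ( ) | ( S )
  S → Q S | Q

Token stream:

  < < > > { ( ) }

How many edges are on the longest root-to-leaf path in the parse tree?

[S [Q < [S [Q < >]] >] [S [Q { [S [Q ( )]] }]]]

5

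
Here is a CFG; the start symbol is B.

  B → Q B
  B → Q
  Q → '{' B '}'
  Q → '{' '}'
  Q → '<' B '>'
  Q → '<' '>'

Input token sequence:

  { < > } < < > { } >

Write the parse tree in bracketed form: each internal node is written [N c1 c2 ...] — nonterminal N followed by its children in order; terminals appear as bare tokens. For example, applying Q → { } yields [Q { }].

[B [Q { [B [Q < >]] }] [B [Q < [B [Q < >] [B [Q { }]]] >]]]

B
Q B
{ B } B
{ Q } B
{ < > } B
{ < > } Q
{ < > } < B >
{ < > } < Q B >
{ < > } < < > B >
{ < > } < < > Q >
{ < > } < < > { } >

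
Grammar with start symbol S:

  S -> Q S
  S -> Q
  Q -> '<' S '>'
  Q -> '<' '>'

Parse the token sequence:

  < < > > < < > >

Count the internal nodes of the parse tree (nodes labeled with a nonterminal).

8

[S [Q < [S [Q < >]] >] [S [Q < [S [Q < >]] >]]]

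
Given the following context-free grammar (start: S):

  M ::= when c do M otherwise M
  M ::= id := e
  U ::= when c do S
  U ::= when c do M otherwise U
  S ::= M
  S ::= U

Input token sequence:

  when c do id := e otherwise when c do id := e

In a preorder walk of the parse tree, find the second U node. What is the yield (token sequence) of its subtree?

[S [U when c do [M id := e] otherwise [U when c do [S [M id := e]]]]]

when c do id := e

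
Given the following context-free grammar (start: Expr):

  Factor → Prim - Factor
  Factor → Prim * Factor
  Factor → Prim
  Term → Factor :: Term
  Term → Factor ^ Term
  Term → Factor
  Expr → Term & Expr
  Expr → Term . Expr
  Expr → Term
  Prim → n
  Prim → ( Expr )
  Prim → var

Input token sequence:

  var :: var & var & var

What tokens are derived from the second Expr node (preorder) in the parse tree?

[Expr [Term [Factor [Prim var]] :: [Term [Factor [Prim var]]]] & [Expr [Term [Factor [Prim var]]] & [Expr [Term [Factor [Prim var]]]]]]

var & var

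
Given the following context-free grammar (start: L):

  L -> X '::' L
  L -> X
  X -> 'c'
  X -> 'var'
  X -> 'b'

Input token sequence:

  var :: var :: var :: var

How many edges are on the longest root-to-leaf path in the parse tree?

5

[L [X var] :: [L [X var] :: [L [X var] :: [L [X var]]]]]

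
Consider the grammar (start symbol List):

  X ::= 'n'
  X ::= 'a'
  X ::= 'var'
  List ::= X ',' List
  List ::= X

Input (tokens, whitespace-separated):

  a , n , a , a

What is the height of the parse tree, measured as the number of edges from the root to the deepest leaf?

5

[List [X a] , [List [X n] , [List [X a] , [List [X a]]]]]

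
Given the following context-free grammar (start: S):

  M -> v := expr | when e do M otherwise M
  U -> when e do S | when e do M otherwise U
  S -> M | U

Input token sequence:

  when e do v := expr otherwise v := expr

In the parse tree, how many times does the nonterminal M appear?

[S [M when e do [M v := expr] otherwise [M v := expr]]]

3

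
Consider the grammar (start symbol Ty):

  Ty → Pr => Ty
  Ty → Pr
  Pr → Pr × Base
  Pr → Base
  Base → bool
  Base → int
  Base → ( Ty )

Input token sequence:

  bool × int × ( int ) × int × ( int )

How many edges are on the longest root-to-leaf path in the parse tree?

8

[Ty [Pr [Pr [Pr [Pr [Pr [Base bool]] × [Base int]] × [Base ( [Ty [Pr [Base int]]] )]] × [Base int]] × [Base ( [Ty [Pr [Base int]]] )]]]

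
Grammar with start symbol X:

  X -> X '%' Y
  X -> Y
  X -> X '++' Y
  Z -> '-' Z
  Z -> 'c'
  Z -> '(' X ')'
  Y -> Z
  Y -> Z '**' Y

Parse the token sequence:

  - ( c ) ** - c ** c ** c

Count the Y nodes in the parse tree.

5

[X [Y [Z - [Z ( [X [Y [Z c]]] )]] ** [Y [Z - [Z c]] ** [Y [Z c] ** [Y [Z c]]]]]]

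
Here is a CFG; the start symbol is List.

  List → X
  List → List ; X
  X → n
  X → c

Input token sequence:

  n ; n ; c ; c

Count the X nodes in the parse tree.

4

[List [List [List [List [X n]] ; [X n]] ; [X c]] ; [X c]]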